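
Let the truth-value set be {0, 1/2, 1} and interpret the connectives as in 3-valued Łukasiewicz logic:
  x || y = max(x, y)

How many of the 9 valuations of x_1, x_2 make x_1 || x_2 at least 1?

5

x_1 = 0, x_2 = 0 ↦ 0  <
x_1 = 0, x_2 = 1/2 ↦ 1/2  <
x_1 = 0, x_2 = 1 ↦ 1  ≥
x_1 = 1/2, x_2 = 0 ↦ 1/2  <
x_1 = 1/2, x_2 = 1/2 ↦ 1/2  <
x_1 = 1/2, x_2 = 1 ↦ 1  ≥
x_1 = 1, x_2 = 0 ↦ 1  ≥
x_1 = 1, x_2 = 1/2 ↦ 1  ≥
x_1 = 1, x_2 = 1 ↦ 1  ≥
So 5 of the 9 assignments meet the threshold.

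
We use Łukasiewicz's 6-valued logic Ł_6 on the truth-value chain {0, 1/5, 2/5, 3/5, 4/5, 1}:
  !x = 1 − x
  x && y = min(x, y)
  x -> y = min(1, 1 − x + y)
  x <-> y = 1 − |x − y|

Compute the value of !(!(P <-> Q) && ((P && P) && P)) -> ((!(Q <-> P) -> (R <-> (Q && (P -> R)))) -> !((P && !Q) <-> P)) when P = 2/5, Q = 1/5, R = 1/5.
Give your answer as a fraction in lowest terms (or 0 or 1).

P <-> Q = 2/5 <-> 1/5 = 4/5
!(P <-> Q) = !4/5 = 1/5
P && P = 2/5 && 2/5 = 2/5
(P && P) && P = 2/5 && 2/5 = 2/5
!(P <-> Q) && ((P && P) && P) = 1/5 && 2/5 = 1/5
!(!(P <-> Q) && ((P && P) && P)) = !1/5 = 4/5
Q <-> P = 1/5 <-> 2/5 = 4/5
!(Q <-> P) = !4/5 = 1/5
P -> R = 2/5 -> 1/5 = 4/5
Q && (P -> R) = 1/5 && 4/5 = 1/5
R <-> (Q && (P -> R)) = 1/5 <-> 1/5 = 1
!(Q <-> P) -> (R <-> (Q && (P -> R))) = 1/5 -> 1 = 1
!Q = !1/5 = 4/5
P && !Q = 2/5 && 4/5 = 2/5
(P && !Q) <-> P = 2/5 <-> 2/5 = 1
!((P && !Q) <-> P) = !1 = 0
(!(Q <-> P) -> (R <-> (Q && (P -> R)))) -> !((P && !Q) <-> P) = 1 -> 0 = 0
!(!(P <-> Q) && ((P && P) && P)) -> ((!(Q <-> P) -> (R <-> (Q && (P -> R)))) -> !((P && !Q) <-> P)) = 4/5 -> 0 = 1/5

1/5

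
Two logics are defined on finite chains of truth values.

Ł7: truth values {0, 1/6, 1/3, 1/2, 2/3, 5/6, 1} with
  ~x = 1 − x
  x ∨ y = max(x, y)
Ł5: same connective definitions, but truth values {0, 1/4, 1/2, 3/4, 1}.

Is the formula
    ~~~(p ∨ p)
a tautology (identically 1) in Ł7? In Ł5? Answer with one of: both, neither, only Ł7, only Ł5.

neither

In Ł7: at p = 1/6 the value is 5/6 — not a tautology.
In Ł5: at p = 1/4 the value is 3/4 — not a tautology.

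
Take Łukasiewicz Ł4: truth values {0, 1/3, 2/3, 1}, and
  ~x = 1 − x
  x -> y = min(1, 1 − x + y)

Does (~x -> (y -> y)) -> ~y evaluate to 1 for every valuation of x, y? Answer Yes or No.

Counterexample: take x = 0, y = 1/3.
~x = ~0 = 1
y -> y = 1/3 -> 1/3 = 1
~x -> (y -> y) = 1 -> 1 = 1
~y = ~1/3 = 2/3
(~x -> (y -> y)) -> ~y = 1 -> 2/3 = 2/3
This gives 2/3 ≠ 1.

No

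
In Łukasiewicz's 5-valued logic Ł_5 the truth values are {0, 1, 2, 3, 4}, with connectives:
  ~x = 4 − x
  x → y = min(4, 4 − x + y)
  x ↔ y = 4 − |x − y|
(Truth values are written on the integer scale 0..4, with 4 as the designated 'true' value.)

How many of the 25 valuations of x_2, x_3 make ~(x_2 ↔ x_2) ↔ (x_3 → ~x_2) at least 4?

value 4: 1 assignment (counts)
value 3: 2 assignments
value 2: 3 assignments
value 1: 4 assignments
value 0: 15 assignments
So 1 of the 25 assignments meets the threshold.

1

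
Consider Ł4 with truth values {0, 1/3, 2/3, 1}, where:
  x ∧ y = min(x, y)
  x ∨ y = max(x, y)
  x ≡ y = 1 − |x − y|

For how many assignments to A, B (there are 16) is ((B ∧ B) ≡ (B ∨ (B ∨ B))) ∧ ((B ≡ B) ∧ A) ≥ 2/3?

A = 0, B = 0 ↦ 0  <
A = 0, B = 1/3 ↦ 0  <
A = 0, B = 2/3 ↦ 0  <
A = 0, B = 1 ↦ 0  <
A = 1/3, B = 0 ↦ 1/3  <
A = 1/3, B = 1/3 ↦ 1/3  <
A = 1/3, B = 2/3 ↦ 1/3  <
A = 1/3, B = 1 ↦ 1/3  <
A = 2/3, B = 0 ↦ 2/3  ≥
A = 2/3, B = 1/3 ↦ 2/3  ≥
A = 2/3, B = 2/3 ↦ 2/3  ≥
A = 2/3, B = 1 ↦ 2/3  ≥
A = 1, B = 0 ↦ 1  ≥
A = 1, B = 1/3 ↦ 1  ≥
A = 1, B = 2/3 ↦ 1  ≥
A = 1, B = 1 ↦ 1  ≥
So 8 of the 16 assignments meet the threshold.

8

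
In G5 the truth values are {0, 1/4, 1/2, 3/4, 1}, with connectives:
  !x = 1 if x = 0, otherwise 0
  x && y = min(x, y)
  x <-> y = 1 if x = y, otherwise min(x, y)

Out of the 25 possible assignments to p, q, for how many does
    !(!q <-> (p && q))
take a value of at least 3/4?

value 1: 21 assignments (counts)
value 0: 4 assignments
So 21 of the 25 assignments meet the threshold.

21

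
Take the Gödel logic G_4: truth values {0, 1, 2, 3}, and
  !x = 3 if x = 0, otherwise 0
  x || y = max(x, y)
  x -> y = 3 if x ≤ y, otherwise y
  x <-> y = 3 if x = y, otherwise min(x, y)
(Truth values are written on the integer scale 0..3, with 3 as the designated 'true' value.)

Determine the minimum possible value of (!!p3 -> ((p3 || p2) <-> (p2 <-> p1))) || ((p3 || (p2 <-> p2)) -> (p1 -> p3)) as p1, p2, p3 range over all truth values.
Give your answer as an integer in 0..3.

1

Take p1 = 2, p2 = 0, p3 = 1:
!p3 = !1 = 0
!!p3 = !0 = 3
p3 || p2 = 1 || 0 = 1
p2 <-> p1 = 0 <-> 2 = 0
(p3 || p2) <-> (p2 <-> p1) = 1 <-> 0 = 0
!!p3 -> ((p3 || p2) <-> (p2 <-> p1)) = 3 -> 0 = 0
p2 <-> p2 = 0 <-> 0 = 3
p3 || (p2 <-> p2) = 1 || 3 = 3
p1 -> p3 = 2 -> 1 = 1
(p3 || (p2 <-> p2)) -> (p1 -> p3) = 3 -> 1 = 1
(!!p3 -> ((p3 || p2) <-> (p2 <-> p1))) || ((p3 || (p2 <-> p2)) -> (p1 -> p3)) = 0 || 1 = 1
No assignment yields a value below 1, so this is the minimum.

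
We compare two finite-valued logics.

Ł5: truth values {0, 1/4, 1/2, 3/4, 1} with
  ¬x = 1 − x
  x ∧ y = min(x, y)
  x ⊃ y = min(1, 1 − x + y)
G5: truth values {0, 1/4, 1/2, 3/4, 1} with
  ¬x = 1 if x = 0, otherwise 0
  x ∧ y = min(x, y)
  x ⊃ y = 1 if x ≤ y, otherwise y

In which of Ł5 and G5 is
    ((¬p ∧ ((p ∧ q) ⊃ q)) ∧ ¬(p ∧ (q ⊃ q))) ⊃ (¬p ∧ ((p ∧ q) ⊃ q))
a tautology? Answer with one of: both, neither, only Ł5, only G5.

In Ł5: every assignment gives 1 — tautology.
In G5: every assignment gives 1 — tautology.

both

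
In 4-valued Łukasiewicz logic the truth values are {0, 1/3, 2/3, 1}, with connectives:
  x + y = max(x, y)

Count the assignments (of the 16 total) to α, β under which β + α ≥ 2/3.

α = 0, β = 0 ↦ 0  <
α = 0, β = 1/3 ↦ 1/3  <
α = 0, β = 2/3 ↦ 2/3  ≥
α = 0, β = 1 ↦ 1  ≥
α = 1/3, β = 0 ↦ 1/3  <
α = 1/3, β = 1/3 ↦ 1/3  <
α = 1/3, β = 2/3 ↦ 2/3  ≥
α = 1/3, β = 1 ↦ 1  ≥
α = 2/3, β = 0 ↦ 2/3  ≥
α = 2/3, β = 1/3 ↦ 2/3  ≥
α = 2/3, β = 2/3 ↦ 2/3  ≥
α = 2/3, β = 1 ↦ 1  ≥
α = 1, β = 0 ↦ 1  ≥
α = 1, β = 1/3 ↦ 1  ≥
α = 1, β = 2/3 ↦ 1  ≥
α = 1, β = 1 ↦ 1  ≥
So 12 of the 16 assignments meet the threshold.

12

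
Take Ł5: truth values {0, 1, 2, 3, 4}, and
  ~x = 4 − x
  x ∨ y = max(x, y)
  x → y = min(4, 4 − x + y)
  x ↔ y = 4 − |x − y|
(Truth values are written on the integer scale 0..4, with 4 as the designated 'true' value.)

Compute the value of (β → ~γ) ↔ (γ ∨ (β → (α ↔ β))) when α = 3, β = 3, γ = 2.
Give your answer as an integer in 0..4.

3

~γ = ~2 = 2
β → ~γ = 3 → 2 = 3
α ↔ β = 3 ↔ 3 = 4
β → (α ↔ β) = 3 → 4 = 4
γ ∨ (β → (α ↔ β)) = 2 ∨ 4 = 4
(β → ~γ) ↔ (γ ∨ (β → (α ↔ β))) = 3 ↔ 4 = 3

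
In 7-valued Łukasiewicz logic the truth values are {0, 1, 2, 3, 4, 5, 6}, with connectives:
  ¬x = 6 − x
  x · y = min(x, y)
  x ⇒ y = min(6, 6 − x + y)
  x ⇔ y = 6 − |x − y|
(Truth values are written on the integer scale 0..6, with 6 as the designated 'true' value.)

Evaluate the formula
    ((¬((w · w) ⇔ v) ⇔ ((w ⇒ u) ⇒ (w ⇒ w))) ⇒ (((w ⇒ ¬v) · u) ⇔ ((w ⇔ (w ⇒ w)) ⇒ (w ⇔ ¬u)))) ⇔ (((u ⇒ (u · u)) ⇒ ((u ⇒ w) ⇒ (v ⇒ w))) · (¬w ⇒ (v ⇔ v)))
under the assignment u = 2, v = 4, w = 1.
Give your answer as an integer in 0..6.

5

w · w = 1 · 1 = 1
(w · w) ⇔ v = 1 ⇔ 4 = 3
¬((w · w) ⇔ v) = ¬3 = 3
w ⇒ u = 1 ⇒ 2 = 6
w ⇒ w = 1 ⇒ 1 = 6
(w ⇒ u) ⇒ (w ⇒ w) = 6 ⇒ 6 = 6
¬((w · w) ⇔ v) ⇔ ((w ⇒ u) ⇒ (w ⇒ w)) = 3 ⇔ 6 = 3
¬v = ¬4 = 2
w ⇒ ¬v = 1 ⇒ 2 = 6
(w ⇒ ¬v) · u = 6 · 2 = 2
w ⇒ w = 1 ⇒ 1 = 6
w ⇔ (w ⇒ w) = 1 ⇔ 6 = 1
¬u = ¬2 = 4
w ⇔ ¬u = 1 ⇔ 4 = 3
(w ⇔ (w ⇒ w)) ⇒ (w ⇔ ¬u) = 1 ⇒ 3 = 6
((w ⇒ ¬v) · u) ⇔ ((w ⇔ (w ⇒ w)) ⇒ (w ⇔ ¬u)) = 2 ⇔ 6 = 2
(¬((w · w) ⇔ v) ⇔ ((w ⇒ u) ⇒ (w ⇒ w))) ⇒ (((w ⇒ ¬v) · u) ⇔ ((w ⇔ (w ⇒ w)) ⇒ (w ⇔ ¬u))) = 3 ⇒ 2 = 5
u · u = 2 · 2 = 2
u ⇒ (u · u) = 2 ⇒ 2 = 6
u ⇒ w = 2 ⇒ 1 = 5
v ⇒ w = 4 ⇒ 1 = 3
(u ⇒ w) ⇒ (v ⇒ w) = 5 ⇒ 3 = 4
(u ⇒ (u · u)) ⇒ ((u ⇒ w) ⇒ (v ⇒ w)) = 6 ⇒ 4 = 4
¬w = ¬1 = 5
v ⇔ v = 4 ⇔ 4 = 6
¬w ⇒ (v ⇔ v) = 5 ⇒ 6 = 6
((u ⇒ (u · u)) ⇒ ((u ⇒ w) ⇒ (v ⇒ w))) · (¬w ⇒ (v ⇔ v)) = 4 · 6 = 4
((¬((w · w) ⇔ v) ⇔ ((w ⇒ u) ⇒ (w ⇒ w))) ⇒ (((w ⇒ ¬v) · u) ⇔ ((w ⇔ (w ⇒ w)) ⇒ (w ⇔ ¬u)))) ⇔ (((u ⇒ (u · u)) ⇒ ((u ⇒ w) ⇒ (v ⇒ w))) · (¬w ⇒ (v ⇔ v))) = 5 ⇔ 4 = 5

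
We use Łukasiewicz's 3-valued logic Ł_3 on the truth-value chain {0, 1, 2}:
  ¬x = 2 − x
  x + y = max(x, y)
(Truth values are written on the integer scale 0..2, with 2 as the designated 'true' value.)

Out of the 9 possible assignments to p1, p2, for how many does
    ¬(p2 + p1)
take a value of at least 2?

1

p1 = 0, p2 = 0 ↦ 2  ≥
p1 = 0, p2 = 1 ↦ 1  <
p1 = 0, p2 = 2 ↦ 0  <
p1 = 1, p2 = 0 ↦ 1  <
p1 = 1, p2 = 1 ↦ 1  <
p1 = 1, p2 = 2 ↦ 0  <
p1 = 2, p2 = 0 ↦ 0  <
p1 = 2, p2 = 1 ↦ 0  <
p1 = 2, p2 = 2 ↦ 0  <
So 1 of the 9 assignments meets the threshold.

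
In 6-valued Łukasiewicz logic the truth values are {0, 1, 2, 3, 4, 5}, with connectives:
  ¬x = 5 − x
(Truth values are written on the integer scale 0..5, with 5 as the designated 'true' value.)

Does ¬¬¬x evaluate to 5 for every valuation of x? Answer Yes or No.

No

Counterexample: take x = 1.
¬x = ¬1 = 4
¬¬x = ¬4 = 1
¬¬¬x = ¬1 = 4
This gives 4 ≠ 5.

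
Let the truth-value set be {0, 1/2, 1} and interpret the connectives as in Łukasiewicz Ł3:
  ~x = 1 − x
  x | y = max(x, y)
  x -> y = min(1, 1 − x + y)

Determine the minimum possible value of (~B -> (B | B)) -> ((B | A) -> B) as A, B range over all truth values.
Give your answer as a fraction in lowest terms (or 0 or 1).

Take A = 1, B = 1/2:
~B = ~1/2 = 1/2
B | B = 1/2 | 1/2 = 1/2
~B -> (B | B) = 1/2 -> 1/2 = 1
B | A = 1/2 | 1 = 1
(B | A) -> B = 1 -> 1/2 = 1/2
(~B -> (B | B)) -> ((B | A) -> B) = 1 -> 1/2 = 1/2
No assignment yields a value below 1/2, so this is the minimum.

1/2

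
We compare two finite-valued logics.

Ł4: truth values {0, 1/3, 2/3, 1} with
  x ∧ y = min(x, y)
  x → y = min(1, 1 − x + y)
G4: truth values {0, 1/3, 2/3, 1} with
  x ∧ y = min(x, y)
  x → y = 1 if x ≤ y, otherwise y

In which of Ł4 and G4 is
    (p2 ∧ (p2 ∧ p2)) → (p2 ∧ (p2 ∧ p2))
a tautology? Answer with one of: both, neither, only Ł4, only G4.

both

In Ł4: every assignment gives 1 — tautology.
In G4: every assignment gives 1 — tautology.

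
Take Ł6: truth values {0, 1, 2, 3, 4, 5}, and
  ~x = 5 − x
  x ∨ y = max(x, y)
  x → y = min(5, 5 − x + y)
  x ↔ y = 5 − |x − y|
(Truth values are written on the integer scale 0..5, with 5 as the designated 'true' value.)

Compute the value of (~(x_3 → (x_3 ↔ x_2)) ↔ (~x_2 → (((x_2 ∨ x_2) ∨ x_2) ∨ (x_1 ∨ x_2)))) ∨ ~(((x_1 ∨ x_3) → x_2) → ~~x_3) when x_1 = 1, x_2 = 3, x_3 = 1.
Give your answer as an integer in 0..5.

x_3 ↔ x_2 = 1 ↔ 3 = 3
x_3 → (x_3 ↔ x_2) = 1 → 3 = 5
~(x_3 → (x_3 ↔ x_2)) = ~5 = 0
~x_2 = ~3 = 2
x_2 ∨ x_2 = 3 ∨ 3 = 3
(x_2 ∨ x_2) ∨ x_2 = 3 ∨ 3 = 3
x_1 ∨ x_2 = 1 ∨ 3 = 3
((x_2 ∨ x_2) ∨ x_2) ∨ (x_1 ∨ x_2) = 3 ∨ 3 = 3
~x_2 → (((x_2 ∨ x_2) ∨ x_2) ∨ (x_1 ∨ x_2)) = 2 → 3 = 5
~(x_3 → (x_3 ↔ x_2)) ↔ (~x_2 → (((x_2 ∨ x_2) ∨ x_2) ∨ (x_1 ∨ x_2))) = 0 ↔ 5 = 0
x_1 ∨ x_3 = 1 ∨ 1 = 1
(x_1 ∨ x_3) → x_2 = 1 → 3 = 5
~x_3 = ~1 = 4
~~x_3 = ~4 = 1
((x_1 ∨ x_3) → x_2) → ~~x_3 = 5 → 1 = 1
~(((x_1 ∨ x_3) → x_2) → ~~x_3) = ~1 = 4
(~(x_3 → (x_3 ↔ x_2)) ↔ (~x_2 → (((x_2 ∨ x_2) ∨ x_2) ∨ (x_1 ∨ x_2)))) ∨ ~(((x_1 ∨ x_3) → x_2) → ~~x_3) = 0 ∨ 4 = 4

4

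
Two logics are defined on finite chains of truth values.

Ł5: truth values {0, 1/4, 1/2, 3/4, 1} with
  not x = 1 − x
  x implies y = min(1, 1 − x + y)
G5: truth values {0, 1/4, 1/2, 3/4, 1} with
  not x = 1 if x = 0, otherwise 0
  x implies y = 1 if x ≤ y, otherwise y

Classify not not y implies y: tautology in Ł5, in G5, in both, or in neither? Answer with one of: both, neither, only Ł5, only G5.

only Ł5

In Ł5: every assignment gives 1 — tautology.
In G5: at y = 1/4 the value is 1/4 — not a tautology.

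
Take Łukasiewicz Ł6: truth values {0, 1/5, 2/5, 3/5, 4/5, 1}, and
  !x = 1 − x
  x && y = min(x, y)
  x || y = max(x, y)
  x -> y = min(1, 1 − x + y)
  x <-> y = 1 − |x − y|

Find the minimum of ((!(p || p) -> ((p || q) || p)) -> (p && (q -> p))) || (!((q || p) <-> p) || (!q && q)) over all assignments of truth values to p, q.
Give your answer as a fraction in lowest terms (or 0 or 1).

Take p = 1/5, q = 3/5:
p || p = 1/5 || 1/5 = 1/5
!(p || p) = !1/5 = 4/5
p || q = 1/5 || 3/5 = 3/5
(p || q) || p = 3/5 || 1/5 = 3/5
!(p || p) -> ((p || q) || p) = 4/5 -> 3/5 = 4/5
q -> p = 3/5 -> 1/5 = 3/5
p && (q -> p) = 1/5 && 3/5 = 1/5
(!(p || p) -> ((p || q) || p)) -> (p && (q -> p)) = 4/5 -> 1/5 = 2/5
q || p = 3/5 || 1/5 = 3/5
(q || p) <-> p = 3/5 <-> 1/5 = 3/5
!((q || p) <-> p) = !3/5 = 2/5
!q = !3/5 = 2/5
!q && q = 2/5 && 3/5 = 2/5
!((q || p) <-> p) || (!q && q) = 2/5 || 2/5 = 2/5
((!(p || p) -> ((p || q) || p)) -> (p && (q -> p))) || (!((q || p) <-> p) || (!q && q)) = 2/5 || 2/5 = 2/5
No assignment yields a value below 2/5, so this is the minimum.

2/5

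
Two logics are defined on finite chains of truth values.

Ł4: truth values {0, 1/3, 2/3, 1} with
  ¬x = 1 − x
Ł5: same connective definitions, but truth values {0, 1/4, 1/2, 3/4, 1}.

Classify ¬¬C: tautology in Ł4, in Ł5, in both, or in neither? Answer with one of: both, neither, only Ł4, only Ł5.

neither

In Ł4: at C = 0 the value is 0 — not a tautology.
In Ł5: at C = 0 the value is 0 — not a tautology.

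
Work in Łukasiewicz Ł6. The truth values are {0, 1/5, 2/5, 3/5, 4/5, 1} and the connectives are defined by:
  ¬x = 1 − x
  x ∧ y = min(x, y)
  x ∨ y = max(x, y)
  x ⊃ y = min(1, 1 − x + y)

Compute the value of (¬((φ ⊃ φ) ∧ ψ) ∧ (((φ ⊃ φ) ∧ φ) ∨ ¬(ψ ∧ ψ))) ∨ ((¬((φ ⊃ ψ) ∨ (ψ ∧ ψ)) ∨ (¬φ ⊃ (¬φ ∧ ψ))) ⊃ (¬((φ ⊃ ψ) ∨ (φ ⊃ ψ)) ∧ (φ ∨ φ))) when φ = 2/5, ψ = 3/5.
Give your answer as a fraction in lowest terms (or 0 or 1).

φ ⊃ φ = 2/5 ⊃ 2/5 = 1
(φ ⊃ φ) ∧ ψ = 1 ∧ 3/5 = 3/5
¬((φ ⊃ φ) ∧ ψ) = ¬3/5 = 2/5
φ ⊃ φ = 2/5 ⊃ 2/5 = 1
(φ ⊃ φ) ∧ φ = 1 ∧ 2/5 = 2/5
ψ ∧ ψ = 3/5 ∧ 3/5 = 3/5
¬(ψ ∧ ψ) = ¬3/5 = 2/5
((φ ⊃ φ) ∧ φ) ∨ ¬(ψ ∧ ψ) = 2/5 ∨ 2/5 = 2/5
¬((φ ⊃ φ) ∧ ψ) ∧ (((φ ⊃ φ) ∧ φ) ∨ ¬(ψ ∧ ψ)) = 2/5 ∧ 2/5 = 2/5
φ ⊃ ψ = 2/5 ⊃ 3/5 = 1
ψ ∧ ψ = 3/5 ∧ 3/5 = 3/5
(φ ⊃ ψ) ∨ (ψ ∧ ψ) = 1 ∨ 3/5 = 1
¬((φ ⊃ ψ) ∨ (ψ ∧ ψ)) = ¬1 = 0
¬φ = ¬2/5 = 3/5
¬φ = ¬2/5 = 3/5
¬φ ∧ ψ = 3/5 ∧ 3/5 = 3/5
¬φ ⊃ (¬φ ∧ ψ) = 3/5 ⊃ 3/5 = 1
¬((φ ⊃ ψ) ∨ (ψ ∧ ψ)) ∨ (¬φ ⊃ (¬φ ∧ ψ)) = 0 ∨ 1 = 1
φ ⊃ ψ = 2/5 ⊃ 3/5 = 1
φ ⊃ ψ = 2/5 ⊃ 3/5 = 1
(φ ⊃ ψ) ∨ (φ ⊃ ψ) = 1 ∨ 1 = 1
¬((φ ⊃ ψ) ∨ (φ ⊃ ψ)) = ¬1 = 0
φ ∨ φ = 2/5 ∨ 2/5 = 2/5
¬((φ ⊃ ψ) ∨ (φ ⊃ ψ)) ∧ (φ ∨ φ) = 0 ∧ 2/5 = 0
(¬((φ ⊃ ψ) ∨ (ψ ∧ ψ)) ∨ (¬φ ⊃ (¬φ ∧ ψ))) ⊃ (¬((φ ⊃ ψ) ∨ (φ ⊃ ψ)) ∧ (φ ∨ φ)) = 1 ⊃ 0 = 0
(¬((φ ⊃ φ) ∧ ψ) ∧ (((φ ⊃ φ) ∧ φ) ∨ ¬(ψ ∧ ψ))) ∨ ((¬((φ ⊃ ψ) ∨ (ψ ∧ ψ)) ∨ (¬φ ⊃ (¬φ ∧ ψ))) ⊃ (¬((φ ⊃ ψ) ∨ (φ ⊃ ψ)) ∧ (φ ∨ φ))) = 2/5 ∨ 0 = 2/5

2/5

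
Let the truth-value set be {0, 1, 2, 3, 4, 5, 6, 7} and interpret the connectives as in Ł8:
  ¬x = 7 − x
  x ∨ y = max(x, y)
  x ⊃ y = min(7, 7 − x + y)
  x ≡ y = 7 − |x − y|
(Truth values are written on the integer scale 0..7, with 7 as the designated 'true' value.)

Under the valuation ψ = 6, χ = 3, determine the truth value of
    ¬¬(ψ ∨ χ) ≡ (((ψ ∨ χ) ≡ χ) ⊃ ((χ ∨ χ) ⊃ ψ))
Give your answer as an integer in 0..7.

ψ ∨ χ = 6 ∨ 3 = 6
¬(ψ ∨ χ) = ¬6 = 1
¬¬(ψ ∨ χ) = ¬1 = 6
ψ ∨ χ = 6 ∨ 3 = 6
(ψ ∨ χ) ≡ χ = 6 ≡ 3 = 4
χ ∨ χ = 3 ∨ 3 = 3
(χ ∨ χ) ⊃ ψ = 3 ⊃ 6 = 7
((ψ ∨ χ) ≡ χ) ⊃ ((χ ∨ χ) ⊃ ψ) = 4 ⊃ 7 = 7
¬¬(ψ ∨ χ) ≡ (((ψ ∨ χ) ≡ χ) ⊃ ((χ ∨ χ) ⊃ ψ)) = 6 ≡ 7 = 6

6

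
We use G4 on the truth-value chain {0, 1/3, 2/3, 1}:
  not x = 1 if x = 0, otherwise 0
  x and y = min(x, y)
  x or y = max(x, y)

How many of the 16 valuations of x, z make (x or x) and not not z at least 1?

3

x = 0, z = 0 ↦ 0  <
x = 0, z = 1/3 ↦ 0  <
x = 0, z = 2/3 ↦ 0  <
x = 0, z = 1 ↦ 0  <
x = 1/3, z = 0 ↦ 0  <
x = 1/3, z = 1/3 ↦ 1/3  <
x = 1/3, z = 2/3 ↦ 1/3  <
x = 1/3, z = 1 ↦ 1/3  <
x = 2/3, z = 0 ↦ 0  <
x = 2/3, z = 1/3 ↦ 2/3  <
x = 2/3, z = 2/3 ↦ 2/3  <
x = 2/3, z = 1 ↦ 2/3  <
x = 1, z = 0 ↦ 0  <
x = 1, z = 1/3 ↦ 1  ≥
x = 1, z = 2/3 ↦ 1  ≥
x = 1, z = 1 ↦ 1  ≥
So 3 of the 16 assignments meet the threshold.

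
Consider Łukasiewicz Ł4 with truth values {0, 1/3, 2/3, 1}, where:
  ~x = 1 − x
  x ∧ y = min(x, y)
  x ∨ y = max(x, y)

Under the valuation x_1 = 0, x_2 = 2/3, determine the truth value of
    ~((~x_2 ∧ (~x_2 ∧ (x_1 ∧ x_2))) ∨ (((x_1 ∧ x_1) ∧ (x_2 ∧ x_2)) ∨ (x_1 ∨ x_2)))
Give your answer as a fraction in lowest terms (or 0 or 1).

~x_2 = ~2/3 = 1/3
~x_2 = ~2/3 = 1/3
x_1 ∧ x_2 = 0 ∧ 2/3 = 0
~x_2 ∧ (x_1 ∧ x_2) = 1/3 ∧ 0 = 0
~x_2 ∧ (~x_2 ∧ (x_1 ∧ x_2)) = 1/3 ∧ 0 = 0
x_1 ∧ x_1 = 0 ∧ 0 = 0
x_2 ∧ x_2 = 2/3 ∧ 2/3 = 2/3
(x_1 ∧ x_1) ∧ (x_2 ∧ x_2) = 0 ∧ 2/3 = 0
x_1 ∨ x_2 = 0 ∨ 2/3 = 2/3
((x_1 ∧ x_1) ∧ (x_2 ∧ x_2)) ∨ (x_1 ∨ x_2) = 0 ∨ 2/3 = 2/3
(~x_2 ∧ (~x_2 ∧ (x_1 ∧ x_2))) ∨ (((x_1 ∧ x_1) ∧ (x_2 ∧ x_2)) ∨ (x_1 ∨ x_2)) = 0 ∨ 2/3 = 2/3
~((~x_2 ∧ (~x_2 ∧ (x_1 ∧ x_2))) ∨ (((x_1 ∧ x_1) ∧ (x_2 ∧ x_2)) ∨ (x_1 ∨ x_2))) = ~2/3 = 1/3

1/3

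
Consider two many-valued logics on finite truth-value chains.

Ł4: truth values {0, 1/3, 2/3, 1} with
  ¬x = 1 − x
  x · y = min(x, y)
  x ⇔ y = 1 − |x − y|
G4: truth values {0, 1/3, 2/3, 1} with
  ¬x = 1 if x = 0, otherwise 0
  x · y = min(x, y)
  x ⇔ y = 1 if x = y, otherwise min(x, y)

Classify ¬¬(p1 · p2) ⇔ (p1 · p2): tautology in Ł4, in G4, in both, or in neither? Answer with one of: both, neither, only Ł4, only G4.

only Ł4

In Ł4: every assignment gives 1 — tautology.
In G4: at p1 = 1/3, p2 = 1/3 the value is 1/3 — not a tautology.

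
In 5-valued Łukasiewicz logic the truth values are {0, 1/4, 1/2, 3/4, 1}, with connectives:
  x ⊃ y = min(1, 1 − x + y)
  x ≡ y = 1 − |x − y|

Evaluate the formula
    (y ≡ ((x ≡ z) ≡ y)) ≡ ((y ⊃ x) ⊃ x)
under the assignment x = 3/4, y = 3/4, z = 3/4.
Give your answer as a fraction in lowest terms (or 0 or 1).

3/4

x ≡ z = 3/4 ≡ 3/4 = 1
(x ≡ z) ≡ y = 1 ≡ 3/4 = 3/4
y ≡ ((x ≡ z) ≡ y) = 3/4 ≡ 3/4 = 1
y ⊃ x = 3/4 ⊃ 3/4 = 1
(y ⊃ x) ⊃ x = 1 ⊃ 3/4 = 3/4
(y ≡ ((x ≡ z) ≡ y)) ≡ ((y ⊃ x) ⊃ x) = 1 ≡ 3/4 = 3/4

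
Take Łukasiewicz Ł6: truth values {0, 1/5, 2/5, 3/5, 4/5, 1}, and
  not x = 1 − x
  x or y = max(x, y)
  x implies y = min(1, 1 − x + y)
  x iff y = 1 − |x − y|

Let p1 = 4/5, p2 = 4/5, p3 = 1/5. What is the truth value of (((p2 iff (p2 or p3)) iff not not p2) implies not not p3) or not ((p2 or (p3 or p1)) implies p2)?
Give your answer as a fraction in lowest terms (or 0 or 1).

p2 or p3 = 4/5 or 1/5 = 4/5
p2 iff (p2 or p3) = 4/5 iff 4/5 = 1
not p2 = not 4/5 = 1/5
not not p2 = not 1/5 = 4/5
(p2 iff (p2 or p3)) iff not not p2 = 1 iff 4/5 = 4/5
not p3 = not 1/5 = 4/5
not not p3 = not 4/5 = 1/5
((p2 iff (p2 or p3)) iff not not p2) implies not not p3 = 4/5 implies 1/5 = 2/5
p3 or p1 = 1/5 or 4/5 = 4/5
p2 or (p3 or p1) = 4/5 or 4/5 = 4/5
(p2 or (p3 or p1)) implies p2 = 4/5 implies 4/5 = 1
not ((p2 or (p3 or p1)) implies p2) = not 1 = 0
(((p2 iff (p2 or p3)) iff not not p2) implies not not p3) or not ((p2 or (p3 or p1)) implies p2) = 2/5 or 0 = 2/5

2/5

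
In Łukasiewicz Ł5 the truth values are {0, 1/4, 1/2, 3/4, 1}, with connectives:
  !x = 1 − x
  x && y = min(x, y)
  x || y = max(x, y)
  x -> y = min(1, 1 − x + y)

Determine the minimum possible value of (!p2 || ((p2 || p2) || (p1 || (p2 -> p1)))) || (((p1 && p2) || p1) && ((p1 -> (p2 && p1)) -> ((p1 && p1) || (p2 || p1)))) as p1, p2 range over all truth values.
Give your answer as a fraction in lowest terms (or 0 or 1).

Take p1 = 0, p2 = 1/2:
!p2 = !1/2 = 1/2
p2 || p2 = 1/2 || 1/2 = 1/2
p2 -> p1 = 1/2 -> 0 = 1/2
p1 || (p2 -> p1) = 0 || 1/2 = 1/2
(p2 || p2) || (p1 || (p2 -> p1)) = 1/2 || 1/2 = 1/2
!p2 || ((p2 || p2) || (p1 || (p2 -> p1))) = 1/2 || 1/2 = 1/2
p1 && p2 = 0 && 1/2 = 0
(p1 && p2) || p1 = 0 || 0 = 0
p2 && p1 = 1/2 && 0 = 0
p1 -> (p2 && p1) = 0 -> 0 = 1
p1 && p1 = 0 && 0 = 0
p2 || p1 = 1/2 || 0 = 1/2
(p1 && p1) || (p2 || p1) = 0 || 1/2 = 1/2
(p1 -> (p2 && p1)) -> ((p1 && p1) || (p2 || p1)) = 1 -> 1/2 = 1/2
((p1 && p2) || p1) && ((p1 -> (p2 && p1)) -> ((p1 && p1) || (p2 || p1))) = 0 && 1/2 = 0
(!p2 || ((p2 || p2) || (p1 || (p2 -> p1)))) || (((p1 && p2) || p1) && ((p1 -> (p2 && p1)) -> ((p1 && p1) || (p2 || p1)))) = 1/2 || 0 = 1/2
No assignment yields a value below 1/2, so this is the minimum.

1/2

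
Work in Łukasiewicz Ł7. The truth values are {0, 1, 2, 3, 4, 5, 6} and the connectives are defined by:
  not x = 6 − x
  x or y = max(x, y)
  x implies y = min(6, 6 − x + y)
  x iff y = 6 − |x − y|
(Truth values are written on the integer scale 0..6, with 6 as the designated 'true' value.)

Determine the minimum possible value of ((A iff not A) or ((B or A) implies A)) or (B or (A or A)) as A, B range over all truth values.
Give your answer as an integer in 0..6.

3

Take A = 0, B = 3:
not A = not 0 = 6
A iff not A = 0 iff 6 = 0
B or A = 3 or 0 = 3
(B or A) implies A = 3 implies 0 = 3
(A iff not A) or ((B or A) implies A) = 0 or 3 = 3
A or A = 0 or 0 = 0
B or (A or A) = 3 or 0 = 3
((A iff not A) or ((B or A) implies A)) or (B or (A or A)) = 3 or 3 = 3
No assignment yields a value below 3, so this is the minimum.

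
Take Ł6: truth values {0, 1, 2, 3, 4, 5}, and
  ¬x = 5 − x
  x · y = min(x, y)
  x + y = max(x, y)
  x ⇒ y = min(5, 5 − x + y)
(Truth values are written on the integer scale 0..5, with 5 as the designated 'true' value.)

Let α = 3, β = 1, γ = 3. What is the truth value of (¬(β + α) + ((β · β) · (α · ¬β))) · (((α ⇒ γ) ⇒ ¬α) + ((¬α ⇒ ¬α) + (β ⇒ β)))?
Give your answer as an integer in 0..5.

β + α = 1 + 3 = 3
¬(β + α) = ¬3 = 2
β · β = 1 · 1 = 1
¬β = ¬1 = 4
α · ¬β = 3 · 4 = 3
(β · β) · (α · ¬β) = 1 · 3 = 1
¬(β + α) + ((β · β) · (α · ¬β)) = 2 + 1 = 2
α ⇒ γ = 3 ⇒ 3 = 5
¬α = ¬3 = 2
(α ⇒ γ) ⇒ ¬α = 5 ⇒ 2 = 2
¬α = ¬3 = 2
¬α = ¬3 = 2
¬α ⇒ ¬α = 2 ⇒ 2 = 5
β ⇒ β = 1 ⇒ 1 = 5
(¬α ⇒ ¬α) + (β ⇒ β) = 5 + 5 = 5
((α ⇒ γ) ⇒ ¬α) + ((¬α ⇒ ¬α) + (β ⇒ β)) = 2 + 5 = 5
(¬(β + α) + ((β · β) · (α · ¬β))) · (((α ⇒ γ) ⇒ ¬α) + ((¬α ⇒ ¬α) + (β ⇒ β))) = 2 · 5 = 2

2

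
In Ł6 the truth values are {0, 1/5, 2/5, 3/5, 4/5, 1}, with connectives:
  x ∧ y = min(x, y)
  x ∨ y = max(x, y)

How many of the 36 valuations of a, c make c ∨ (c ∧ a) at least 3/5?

18

value 1: 6 assignments (counts)
value 4/5: 6 assignments (counts)
value 3/5: 6 assignments (counts)
value 2/5: 6 assignments
value 1/5: 6 assignments
value 0: 6 assignments
So 18 of the 36 assignments meet the threshold.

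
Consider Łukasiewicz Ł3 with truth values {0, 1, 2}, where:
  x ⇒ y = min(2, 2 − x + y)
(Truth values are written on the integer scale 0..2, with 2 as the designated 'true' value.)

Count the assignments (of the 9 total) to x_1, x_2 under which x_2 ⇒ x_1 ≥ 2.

6

x_1 = 0, x_2 = 0 ↦ 2  ≥
x_1 = 0, x_2 = 1 ↦ 1  <
x_1 = 0, x_2 = 2 ↦ 0  <
x_1 = 1, x_2 = 0 ↦ 2  ≥
x_1 = 1, x_2 = 1 ↦ 2  ≥
x_1 = 1, x_2 = 2 ↦ 1  <
x_1 = 2, x_2 = 0 ↦ 2  ≥
x_1 = 2, x_2 = 1 ↦ 2  ≥
x_1 = 2, x_2 = 2 ↦ 2  ≥
So 6 of the 9 assignments meet the threshold.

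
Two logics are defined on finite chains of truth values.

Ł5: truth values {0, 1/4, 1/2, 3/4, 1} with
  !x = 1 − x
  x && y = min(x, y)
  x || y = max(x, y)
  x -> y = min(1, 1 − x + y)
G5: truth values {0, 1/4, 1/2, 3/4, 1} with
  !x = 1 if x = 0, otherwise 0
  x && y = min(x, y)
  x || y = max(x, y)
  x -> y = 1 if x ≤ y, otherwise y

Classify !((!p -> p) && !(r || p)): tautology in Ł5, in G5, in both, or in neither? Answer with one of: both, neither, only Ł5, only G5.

only G5

In Ł5: at p = 1/4, r = 0 the value is 1/2 — not a tautology.
In G5: every assignment gives 1 — tautology.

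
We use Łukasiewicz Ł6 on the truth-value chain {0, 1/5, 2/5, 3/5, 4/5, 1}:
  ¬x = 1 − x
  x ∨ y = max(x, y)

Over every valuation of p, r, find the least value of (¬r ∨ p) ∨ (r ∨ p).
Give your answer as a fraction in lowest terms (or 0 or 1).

3/5

Take p = 0, r = 2/5:
¬r = ¬2/5 = 3/5
¬r ∨ p = 3/5 ∨ 0 = 3/5
r ∨ p = 2/5 ∨ 0 = 2/5
(¬r ∨ p) ∨ (r ∨ p) = 3/5 ∨ 2/5 = 3/5
No assignment yields a value below 3/5, so this is the minimum.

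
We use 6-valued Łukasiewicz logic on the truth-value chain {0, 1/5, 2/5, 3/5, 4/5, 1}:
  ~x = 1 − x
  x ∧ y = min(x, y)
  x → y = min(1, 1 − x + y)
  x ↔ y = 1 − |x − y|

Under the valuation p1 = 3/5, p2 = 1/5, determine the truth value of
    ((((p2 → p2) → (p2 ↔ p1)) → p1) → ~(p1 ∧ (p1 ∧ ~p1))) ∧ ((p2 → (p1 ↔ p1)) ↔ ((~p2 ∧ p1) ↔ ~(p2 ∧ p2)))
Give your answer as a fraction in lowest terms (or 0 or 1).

p2 → p2 = 1/5 → 1/5 = 1
p2 ↔ p1 = 1/5 ↔ 3/5 = 3/5
(p2 → p2) → (p2 ↔ p1) = 1 → 3/5 = 3/5
((p2 → p2) → (p2 ↔ p1)) → p1 = 3/5 → 3/5 = 1
~p1 = ~3/5 = 2/5
p1 ∧ ~p1 = 3/5 ∧ 2/5 = 2/5
p1 ∧ (p1 ∧ ~p1) = 3/5 ∧ 2/5 = 2/5
~(p1 ∧ (p1 ∧ ~p1)) = ~2/5 = 3/5
(((p2 → p2) → (p2 ↔ p1)) → p1) → ~(p1 ∧ (p1 ∧ ~p1)) = 1 → 3/5 = 3/5
p1 ↔ p1 = 3/5 ↔ 3/5 = 1
p2 → (p1 ↔ p1) = 1/5 → 1 = 1
~p2 = ~1/5 = 4/5
~p2 ∧ p1 = 4/5 ∧ 3/5 = 3/5
p2 ∧ p2 = 1/5 ∧ 1/5 = 1/5
~(p2 ∧ p2) = ~1/5 = 4/5
(~p2 ∧ p1) ↔ ~(p2 ∧ p2) = 3/5 ↔ 4/5 = 4/5
(p2 → (p1 ↔ p1)) ↔ ((~p2 ∧ p1) ↔ ~(p2 ∧ p2)) = 1 ↔ 4/5 = 4/5
((((p2 → p2) → (p2 ↔ p1)) → p1) → ~(p1 ∧ (p1 ∧ ~p1))) ∧ ((p2 → (p1 ↔ p1)) ↔ ((~p2 ∧ p1) ↔ ~(p2 ∧ p2))) = 3/5 ∧ 4/5 = 3/5

3/5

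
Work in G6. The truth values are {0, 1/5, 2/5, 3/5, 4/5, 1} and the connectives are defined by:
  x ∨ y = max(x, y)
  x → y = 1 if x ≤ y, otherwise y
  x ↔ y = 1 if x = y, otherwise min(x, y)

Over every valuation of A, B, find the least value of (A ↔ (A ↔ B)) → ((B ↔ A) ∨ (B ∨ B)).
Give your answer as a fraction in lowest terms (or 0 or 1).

Take A = 0, B = 1/5:
A ↔ B = 0 ↔ 1/5 = 0
A ↔ (A ↔ B) = 0 ↔ 0 = 1
B ↔ A = 1/5 ↔ 0 = 0
B ∨ B = 1/5 ∨ 1/5 = 1/5
(B ↔ A) ∨ (B ∨ B) = 0 ∨ 1/5 = 1/5
(A ↔ (A ↔ B)) → ((B ↔ A) ∨ (B ∨ B)) = 1 → 1/5 = 1/5
No assignment yields a value below 1/5, so this is the minimum.

1/5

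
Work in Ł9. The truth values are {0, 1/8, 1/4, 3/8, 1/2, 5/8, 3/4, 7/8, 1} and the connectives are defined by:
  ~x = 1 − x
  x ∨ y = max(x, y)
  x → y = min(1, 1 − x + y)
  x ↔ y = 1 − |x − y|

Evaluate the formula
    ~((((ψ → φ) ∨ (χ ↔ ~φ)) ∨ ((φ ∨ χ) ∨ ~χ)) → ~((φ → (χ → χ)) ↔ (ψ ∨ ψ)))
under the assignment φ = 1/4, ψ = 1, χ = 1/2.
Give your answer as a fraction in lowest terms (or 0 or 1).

ψ → φ = 1 → 1/4 = 1/4
~φ = ~1/4 = 3/4
χ ↔ ~φ = 1/2 ↔ 3/4 = 3/4
(ψ → φ) ∨ (χ ↔ ~φ) = 1/4 ∨ 3/4 = 3/4
φ ∨ χ = 1/4 ∨ 1/2 = 1/2
~χ = ~1/2 = 1/2
(φ ∨ χ) ∨ ~χ = 1/2 ∨ 1/2 = 1/2
((ψ → φ) ∨ (χ ↔ ~φ)) ∨ ((φ ∨ χ) ∨ ~χ) = 3/4 ∨ 1/2 = 3/4
χ → χ = 1/2 → 1/2 = 1
φ → (χ → χ) = 1/4 → 1 = 1
ψ ∨ ψ = 1 ∨ 1 = 1
(φ → (χ → χ)) ↔ (ψ ∨ ψ) = 1 ↔ 1 = 1
~((φ → (χ → χ)) ↔ (ψ ∨ ψ)) = ~1 = 0
(((ψ → φ) ∨ (χ ↔ ~φ)) ∨ ((φ ∨ χ) ∨ ~χ)) → ~((φ → (χ → χ)) ↔ (ψ ∨ ψ)) = 3/4 → 0 = 1/4
~((((ψ → φ) ∨ (χ ↔ ~φ)) ∨ ((φ ∨ χ) ∨ ~χ)) → ~((φ → (χ → χ)) ↔ (ψ ∨ ψ))) = ~1/4 = 3/4

3/4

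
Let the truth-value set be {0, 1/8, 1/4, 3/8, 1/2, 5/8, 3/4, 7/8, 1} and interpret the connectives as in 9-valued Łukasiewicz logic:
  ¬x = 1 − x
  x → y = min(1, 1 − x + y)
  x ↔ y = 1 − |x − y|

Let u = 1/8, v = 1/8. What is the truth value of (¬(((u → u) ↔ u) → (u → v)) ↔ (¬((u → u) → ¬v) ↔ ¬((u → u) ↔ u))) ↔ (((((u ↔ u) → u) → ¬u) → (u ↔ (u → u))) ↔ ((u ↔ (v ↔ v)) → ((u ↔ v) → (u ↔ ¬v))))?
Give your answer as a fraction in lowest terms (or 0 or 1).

3/8

u → u = 1/8 → 1/8 = 1
(u → u) ↔ u = 1 ↔ 1/8 = 1/8
u → v = 1/8 → 1/8 = 1
((u → u) ↔ u) → (u → v) = 1/8 → 1 = 1
¬(((u → u) ↔ u) → (u → v)) = ¬1 = 0
u → u = 1/8 → 1/8 = 1
¬v = ¬1/8 = 7/8
(u → u) → ¬v = 1 → 7/8 = 7/8
¬((u → u) → ¬v) = ¬7/8 = 1/8
u → u = 1/8 → 1/8 = 1
(u → u) ↔ u = 1 ↔ 1/8 = 1/8
¬((u → u) ↔ u) = ¬1/8 = 7/8
¬((u → u) → ¬v) ↔ ¬((u → u) ↔ u) = 1/8 ↔ 7/8 = 1/4
¬(((u → u) ↔ u) → (u → v)) ↔ (¬((u → u) → ¬v) ↔ ¬((u → u) ↔ u)) = 0 ↔ 1/4 = 3/4
u ↔ u = 1/8 ↔ 1/8 = 1
(u ↔ u) → u = 1 → 1/8 = 1/8
¬u = ¬1/8 = 7/8
((u ↔ u) → u) → ¬u = 1/8 → 7/8 = 1
u → u = 1/8 → 1/8 = 1
u ↔ (u → u) = 1/8 ↔ 1 = 1/8
(((u ↔ u) → u) → ¬u) → (u ↔ (u → u)) = 1 → 1/8 = 1/8
v ↔ v = 1/8 ↔ 1/8 = 1
u ↔ (v ↔ v) = 1/8 ↔ 1 = 1/8
u ↔ v = 1/8 ↔ 1/8 = 1
¬v = ¬1/8 = 7/8
u ↔ ¬v = 1/8 ↔ 7/8 = 1/4
(u ↔ v) → (u ↔ ¬v) = 1 → 1/4 = 1/4
(u ↔ (v ↔ v)) → ((u ↔ v) → (u ↔ ¬v)) = 1/8 → 1/4 = 1
((((u ↔ u) → u) → ¬u) → (u ↔ (u → u))) ↔ ((u ↔ (v ↔ v)) → ((u ↔ v) → (u ↔ ¬v))) = 1/8 ↔ 1 = 1/8
(¬(((u → u) ↔ u) → (u → v)) ↔ (¬((u → u) → ¬v) ↔ ¬((u → u) ↔ u))) ↔ (((((u ↔ u) → u) → ¬u) → (u ↔ (u → u))) ↔ ((u ↔ (v ↔ v)) → ((u ↔ v) → (u ↔ ¬v)))) = 3/4 ↔ 1/8 = 3/8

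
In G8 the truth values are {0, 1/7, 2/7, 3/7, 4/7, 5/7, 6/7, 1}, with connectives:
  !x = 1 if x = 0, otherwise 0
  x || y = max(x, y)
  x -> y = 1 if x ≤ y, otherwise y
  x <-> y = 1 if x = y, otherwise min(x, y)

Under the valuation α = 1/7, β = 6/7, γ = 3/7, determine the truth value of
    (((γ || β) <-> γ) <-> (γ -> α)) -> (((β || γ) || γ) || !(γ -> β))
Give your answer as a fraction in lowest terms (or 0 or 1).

1

γ || β = 3/7 || 6/7 = 6/7
(γ || β) <-> γ = 6/7 <-> 3/7 = 3/7
γ -> α = 3/7 -> 1/7 = 1/7
((γ || β) <-> γ) <-> (γ -> α) = 3/7 <-> 1/7 = 1/7
β || γ = 6/7 || 3/7 = 6/7
(β || γ) || γ = 6/7 || 3/7 = 6/7
γ -> β = 3/7 -> 6/7 = 1
!(γ -> β) = !1 = 0
((β || γ) || γ) || !(γ -> β) = 6/7 || 0 = 6/7
(((γ || β) <-> γ) <-> (γ -> α)) -> (((β || γ) || γ) || !(γ -> β)) = 1/7 -> 6/7 = 1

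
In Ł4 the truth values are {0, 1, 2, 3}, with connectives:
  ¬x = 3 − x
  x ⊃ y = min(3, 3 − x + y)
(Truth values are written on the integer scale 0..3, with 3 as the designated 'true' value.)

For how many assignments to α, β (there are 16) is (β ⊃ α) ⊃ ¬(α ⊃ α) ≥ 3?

1

α = 0, β = 0 ↦ 0  <
α = 0, β = 1 ↦ 1  <
α = 0, β = 2 ↦ 2  <
α = 0, β = 3 ↦ 3  ≥
α = 1, β = 0 ↦ 0  <
α = 1, β = 1 ↦ 0  <
α = 1, β = 2 ↦ 1  <
α = 1, β = 3 ↦ 2  <
α = 2, β = 0 ↦ 0  <
α = 2, β = 1 ↦ 0  <
α = 2, β = 2 ↦ 0  <
α = 2, β = 3 ↦ 1  <
α = 3, β = 0 ↦ 0  <
α = 3, β = 1 ↦ 0  <
α = 3, β = 2 ↦ 0  <
α = 3, β = 3 ↦ 0  <
So 1 of the 16 assignments meets the threshold.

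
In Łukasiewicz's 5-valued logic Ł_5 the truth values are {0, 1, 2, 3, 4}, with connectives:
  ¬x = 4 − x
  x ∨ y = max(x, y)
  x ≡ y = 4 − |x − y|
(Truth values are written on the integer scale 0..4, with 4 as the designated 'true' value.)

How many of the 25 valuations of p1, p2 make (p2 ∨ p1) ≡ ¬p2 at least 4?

value 4: 5 assignments (counts)
value 3: 4 assignments
value 2: 8 assignments
value 1: 2 assignments
value 0: 6 assignments
So 5 of the 25 assignments meet the threshold.

5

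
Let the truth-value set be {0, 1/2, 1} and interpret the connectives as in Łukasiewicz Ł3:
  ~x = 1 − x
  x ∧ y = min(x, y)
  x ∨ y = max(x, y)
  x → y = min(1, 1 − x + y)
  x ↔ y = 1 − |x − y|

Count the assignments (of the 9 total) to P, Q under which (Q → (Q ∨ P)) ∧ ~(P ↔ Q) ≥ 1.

2

P = 0, Q = 0 ↦ 0  <
P = 0, Q = 1/2 ↦ 1/2  <
P = 0, Q = 1 ↦ 1  ≥
P = 1/2, Q = 0 ↦ 1/2  <
P = 1/2, Q = 1/2 ↦ 0  <
P = 1/2, Q = 1 ↦ 1/2  <
P = 1, Q = 0 ↦ 1  ≥
P = 1, Q = 1/2 ↦ 1/2  <
P = 1, Q = 1 ↦ 0  <
So 2 of the 9 assignments meet the threshold.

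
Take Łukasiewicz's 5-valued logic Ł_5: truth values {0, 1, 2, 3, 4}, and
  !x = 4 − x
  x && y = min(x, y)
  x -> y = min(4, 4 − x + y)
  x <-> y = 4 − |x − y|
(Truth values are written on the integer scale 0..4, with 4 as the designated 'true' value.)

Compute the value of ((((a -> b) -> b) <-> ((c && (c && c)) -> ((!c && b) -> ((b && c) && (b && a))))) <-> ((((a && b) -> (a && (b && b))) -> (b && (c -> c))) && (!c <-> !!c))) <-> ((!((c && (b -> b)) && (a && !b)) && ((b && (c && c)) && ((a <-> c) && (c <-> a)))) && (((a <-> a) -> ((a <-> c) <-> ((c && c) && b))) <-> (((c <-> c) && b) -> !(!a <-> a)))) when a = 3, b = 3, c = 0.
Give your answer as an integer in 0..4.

3

a -> b = 3 -> 3 = 4
(a -> b) -> b = 4 -> 3 = 3
c && c = 0 && 0 = 0
c && (c && c) = 0 && 0 = 0
!c = !0 = 4
!c && b = 4 && 3 = 3
b && c = 3 && 0 = 0
b && a = 3 && 3 = 3
(b && c) && (b && a) = 0 && 3 = 0
(!c && b) -> ((b && c) && (b && a)) = 3 -> 0 = 1
(c && (c && c)) -> ((!c && b) -> ((b && c) && (b && a))) = 0 -> 1 = 4
((a -> b) -> b) <-> ((c && (c && c)) -> ((!c && b) -> ((b && c) && (b && a)))) = 3 <-> 4 = 3
a && b = 3 && 3 = 3
b && b = 3 && 3 = 3
a && (b && b) = 3 && 3 = 3
(a && b) -> (a && (b && b)) = 3 -> 3 = 4
c -> c = 0 -> 0 = 4
b && (c -> c) = 3 && 4 = 3
((a && b) -> (a && (b && b))) -> (b && (c -> c)) = 4 -> 3 = 3
!c = !0 = 4
!c = !0 = 4
!!c = !4 = 0
!c <-> !!c = 4 <-> 0 = 0
(((a && b) -> (a && (b && b))) -> (b && (c -> c))) && (!c <-> !!c) = 3 && 0 = 0
(((a -> b) -> b) <-> ((c && (c && c)) -> ((!c && b) -> ((b && c) && (b && a))))) <-> ((((a && b) -> (a && (b && b))) -> (b && (c -> c))) && (!c <-> !!c)) = 3 <-> 0 = 1
b -> b = 3 -> 3 = 4
c && (b -> b) = 0 && 4 = 0
!b = !3 = 1
a && !b = 3 && 1 = 1
(c && (b -> b)) && (a && !b) = 0 && 1 = 0
!((c && (b -> b)) && (a && !b)) = !0 = 4
c && c = 0 && 0 = 0
b && (c && c) = 3 && 0 = 0
a <-> c = 3 <-> 0 = 1
c <-> a = 0 <-> 3 = 1
(a <-> c) && (c <-> a) = 1 && 1 = 1
(b && (c && c)) && ((a <-> c) && (c <-> a)) = 0 && 1 = 0
!((c && (b -> b)) && (a && !b)) && ((b && (c && c)) && ((a <-> c) && (c <-> a))) = 4 && 0 = 0
a <-> a = 3 <-> 3 = 4
a <-> c = 3 <-> 0 = 1
c && c = 0 && 0 = 0
(c && c) && b = 0 && 3 = 0
(a <-> c) <-> ((c && c) && b) = 1 <-> 0 = 3
(a <-> a) -> ((a <-> c) <-> ((c && c) && b)) = 4 -> 3 = 3
c <-> c = 0 <-> 0 = 4
(c <-> c) && b = 4 && 3 = 3
!a = !3 = 1
!a <-> a = 1 <-> 3 = 2
!(!a <-> a) = !2 = 2
((c <-> c) && b) -> !(!a <-> a) = 3 -> 2 = 3
((a <-> a) -> ((a <-> c) <-> ((c && c) && b))) <-> (((c <-> c) && b) -> !(!a <-> a)) = 3 <-> 3 = 4
(!((c && (b -> b)) && (a && !b)) && ((b && (c && c)) && ((a <-> c) && (c <-> a)))) && (((a <-> a) -> ((a <-> c) <-> ((c && c) && b))) <-> (((c <-> c) && b) -> !(!a <-> a))) = 0 && 4 = 0
((((a -> b) -> b) <-> ((c && (c && c)) -> ((!c && b) -> ((b && c) && (b && a))))) <-> ((((a && b) -> (a && (b && b))) -> (b && (c -> c))) && (!c <-> !!c))) <-> ((!((c && (b -> b)) && (a && !b)) && ((b && (c && c)) && ((a <-> c) && (c <-> a)))) && (((a <-> a) -> ((a <-> c) <-> ((c && c) && b))) <-> (((c <-> c) && b) -> !(!a <-> a)))) = 1 <-> 0 = 3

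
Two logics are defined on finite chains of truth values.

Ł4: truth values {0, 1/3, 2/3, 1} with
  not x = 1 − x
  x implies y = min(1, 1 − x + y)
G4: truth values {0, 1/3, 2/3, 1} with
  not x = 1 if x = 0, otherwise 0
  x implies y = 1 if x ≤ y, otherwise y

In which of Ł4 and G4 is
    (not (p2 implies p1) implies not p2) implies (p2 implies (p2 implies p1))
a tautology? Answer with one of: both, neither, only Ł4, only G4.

In Ł4: every assignment gives 1 — tautology.
In G4: at p1 = 1/3, p2 = 2/3 the value is 1/3 — not a tautology.

only Ł4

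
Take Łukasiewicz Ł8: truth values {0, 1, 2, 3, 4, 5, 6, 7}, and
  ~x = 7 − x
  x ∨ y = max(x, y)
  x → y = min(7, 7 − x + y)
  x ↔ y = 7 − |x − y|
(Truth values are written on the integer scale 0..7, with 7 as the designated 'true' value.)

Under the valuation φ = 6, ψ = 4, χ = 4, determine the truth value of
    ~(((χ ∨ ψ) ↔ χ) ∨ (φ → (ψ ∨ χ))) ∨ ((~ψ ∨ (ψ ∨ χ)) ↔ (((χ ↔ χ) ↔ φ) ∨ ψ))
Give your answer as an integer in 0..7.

5

χ ∨ ψ = 4 ∨ 4 = 4
(χ ∨ ψ) ↔ χ = 4 ↔ 4 = 7
ψ ∨ χ = 4 ∨ 4 = 4
φ → (ψ ∨ χ) = 6 → 4 = 5
((χ ∨ ψ) ↔ χ) ∨ (φ → (ψ ∨ χ)) = 7 ∨ 5 = 7
~(((χ ∨ ψ) ↔ χ) ∨ (φ → (ψ ∨ χ))) = ~7 = 0
~ψ = ~4 = 3
ψ ∨ χ = 4 ∨ 4 = 4
~ψ ∨ (ψ ∨ χ) = 3 ∨ 4 = 4
χ ↔ χ = 4 ↔ 4 = 7
(χ ↔ χ) ↔ φ = 7 ↔ 6 = 6
((χ ↔ χ) ↔ φ) ∨ ψ = 6 ∨ 4 = 6
(~ψ ∨ (ψ ∨ χ)) ↔ (((χ ↔ χ) ↔ φ) ∨ ψ) = 4 ↔ 6 = 5
~(((χ ∨ ψ) ↔ χ) ∨ (φ → (ψ ∨ χ))) ∨ ((~ψ ∨ (ψ ∨ χ)) ↔ (((χ ↔ χ) ↔ φ) ∨ ψ)) = 0 ∨ 5 = 5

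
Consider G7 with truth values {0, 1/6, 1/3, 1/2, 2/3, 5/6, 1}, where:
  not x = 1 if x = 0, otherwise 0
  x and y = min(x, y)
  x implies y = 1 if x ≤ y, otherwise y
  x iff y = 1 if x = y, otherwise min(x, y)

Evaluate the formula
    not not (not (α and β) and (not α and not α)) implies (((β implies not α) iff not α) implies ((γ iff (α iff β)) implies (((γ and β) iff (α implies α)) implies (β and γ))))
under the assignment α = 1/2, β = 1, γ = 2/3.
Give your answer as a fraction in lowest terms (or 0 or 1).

1

α and β = 1/2 and 1 = 1/2
not (α and β) = not 1/2 = 0
not α = not 1/2 = 0
not α = not 1/2 = 0
not α and not α = 0 and 0 = 0
not (α and β) and (not α and not α) = 0 and 0 = 0
not (not (α and β) and (not α and not α)) = not 0 = 1
not not (not (α and β) and (not α and not α)) = not 1 = 0
not α = not 1/2 = 0
β implies not α = 1 implies 0 = 0
not α = not 1/2 = 0
(β implies not α) iff not α = 0 iff 0 = 1
α iff β = 1/2 iff 1 = 1/2
γ iff (α iff β) = 2/3 iff 1/2 = 1/2
γ and β = 2/3 and 1 = 2/3
α implies α = 1/2 implies 1/2 = 1
(γ and β) iff (α implies α) = 2/3 iff 1 = 2/3
β and γ = 1 and 2/3 = 2/3
((γ and β) iff (α implies α)) implies (β and γ) = 2/3 implies 2/3 = 1
(γ iff (α iff β)) implies (((γ and β) iff (α implies α)) implies (β and γ)) = 1/2 implies 1 = 1
((β implies not α) iff not α) implies ((γ iff (α iff β)) implies (((γ and β) iff (α implies α)) implies (β and γ))) = 1 implies 1 = 1
not not (not (α and β) and (not α and not α)) implies (((β implies not α) iff not α) implies ((γ iff (α iff β)) implies (((γ and β) iff (α implies α)) implies (β and γ)))) = 0 implies 1 = 1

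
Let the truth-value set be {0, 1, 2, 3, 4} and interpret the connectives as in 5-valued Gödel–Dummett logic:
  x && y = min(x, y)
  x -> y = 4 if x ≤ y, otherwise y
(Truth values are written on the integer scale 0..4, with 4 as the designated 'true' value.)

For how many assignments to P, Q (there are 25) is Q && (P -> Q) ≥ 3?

value 4: 5 assignments (counts)
value 3: 5 assignments (counts)
value 2: 5 assignments
value 1: 5 assignments
value 0: 5 assignments
So 10 of the 25 assignments meet the threshold.

10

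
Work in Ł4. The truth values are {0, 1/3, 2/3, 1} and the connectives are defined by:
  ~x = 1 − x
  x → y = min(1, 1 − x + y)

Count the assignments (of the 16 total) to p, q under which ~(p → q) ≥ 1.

p = 0, q = 0 ↦ 0  <
p = 0, q = 1/3 ↦ 0  <
p = 0, q = 2/3 ↦ 0  <
p = 0, q = 1 ↦ 0  <
p = 1/3, q = 0 ↦ 1/3  <
p = 1/3, q = 1/3 ↦ 0  <
p = 1/3, q = 2/3 ↦ 0  <
p = 1/3, q = 1 ↦ 0  <
p = 2/3, q = 0 ↦ 2/3  <
p = 2/3, q = 1/3 ↦ 1/3  <
p = 2/3, q = 2/3 ↦ 0  <
p = 2/3, q = 1 ↦ 0  <
p = 1, q = 0 ↦ 1  ≥
p = 1, q = 1/3 ↦ 2/3  <
p = 1, q = 2/3 ↦ 1/3  <
p = 1, q = 1 ↦ 0  <
So 1 of the 16 assignments meets the threshold.

1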